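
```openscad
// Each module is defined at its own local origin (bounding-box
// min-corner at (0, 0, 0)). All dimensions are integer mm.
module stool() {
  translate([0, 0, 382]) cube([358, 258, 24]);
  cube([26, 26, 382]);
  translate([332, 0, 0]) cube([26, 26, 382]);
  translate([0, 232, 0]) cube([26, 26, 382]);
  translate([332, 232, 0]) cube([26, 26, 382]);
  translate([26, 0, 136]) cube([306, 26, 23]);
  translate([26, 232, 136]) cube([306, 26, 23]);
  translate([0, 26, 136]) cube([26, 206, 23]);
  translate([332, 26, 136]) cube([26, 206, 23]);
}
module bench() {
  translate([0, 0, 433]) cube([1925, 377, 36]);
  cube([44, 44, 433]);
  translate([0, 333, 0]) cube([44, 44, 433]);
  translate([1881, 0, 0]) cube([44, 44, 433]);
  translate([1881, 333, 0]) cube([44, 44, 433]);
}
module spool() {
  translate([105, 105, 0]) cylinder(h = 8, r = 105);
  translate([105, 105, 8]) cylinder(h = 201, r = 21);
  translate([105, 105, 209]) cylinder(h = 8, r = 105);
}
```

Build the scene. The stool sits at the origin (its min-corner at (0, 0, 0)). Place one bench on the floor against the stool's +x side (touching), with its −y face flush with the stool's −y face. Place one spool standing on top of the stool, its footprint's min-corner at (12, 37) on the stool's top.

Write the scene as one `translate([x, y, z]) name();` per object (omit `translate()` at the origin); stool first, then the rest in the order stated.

stool();
translate([358, 0, 0]) bench();
translate([12, 37, 406]) spool();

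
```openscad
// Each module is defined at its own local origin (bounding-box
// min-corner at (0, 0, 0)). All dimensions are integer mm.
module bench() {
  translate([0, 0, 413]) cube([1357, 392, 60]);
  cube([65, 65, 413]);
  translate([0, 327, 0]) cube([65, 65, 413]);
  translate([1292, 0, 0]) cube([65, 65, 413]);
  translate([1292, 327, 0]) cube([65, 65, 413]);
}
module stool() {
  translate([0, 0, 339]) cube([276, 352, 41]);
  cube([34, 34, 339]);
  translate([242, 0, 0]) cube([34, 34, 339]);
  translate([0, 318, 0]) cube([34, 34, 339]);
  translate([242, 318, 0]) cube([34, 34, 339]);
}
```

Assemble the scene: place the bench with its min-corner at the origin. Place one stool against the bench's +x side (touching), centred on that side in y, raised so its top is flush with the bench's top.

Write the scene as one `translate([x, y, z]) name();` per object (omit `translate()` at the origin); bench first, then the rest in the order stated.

bench();
translate([1357, 20, 93]) stool();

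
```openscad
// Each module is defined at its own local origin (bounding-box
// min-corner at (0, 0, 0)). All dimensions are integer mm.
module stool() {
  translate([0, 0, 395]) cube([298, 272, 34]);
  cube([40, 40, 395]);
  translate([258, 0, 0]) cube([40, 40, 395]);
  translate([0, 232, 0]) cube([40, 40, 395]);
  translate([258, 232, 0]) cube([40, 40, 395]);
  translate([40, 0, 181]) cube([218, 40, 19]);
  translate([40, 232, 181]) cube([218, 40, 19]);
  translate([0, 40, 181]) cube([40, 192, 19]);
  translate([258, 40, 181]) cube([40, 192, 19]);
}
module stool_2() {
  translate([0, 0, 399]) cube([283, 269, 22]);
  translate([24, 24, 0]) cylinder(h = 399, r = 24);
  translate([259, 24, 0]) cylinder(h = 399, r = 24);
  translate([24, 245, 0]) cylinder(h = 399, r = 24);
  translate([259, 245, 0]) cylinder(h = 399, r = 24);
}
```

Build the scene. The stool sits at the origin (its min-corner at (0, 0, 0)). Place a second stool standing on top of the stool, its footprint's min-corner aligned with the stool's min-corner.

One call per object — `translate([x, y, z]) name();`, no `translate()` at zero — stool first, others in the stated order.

stool();
translate([0, 0, 429]) stool_2();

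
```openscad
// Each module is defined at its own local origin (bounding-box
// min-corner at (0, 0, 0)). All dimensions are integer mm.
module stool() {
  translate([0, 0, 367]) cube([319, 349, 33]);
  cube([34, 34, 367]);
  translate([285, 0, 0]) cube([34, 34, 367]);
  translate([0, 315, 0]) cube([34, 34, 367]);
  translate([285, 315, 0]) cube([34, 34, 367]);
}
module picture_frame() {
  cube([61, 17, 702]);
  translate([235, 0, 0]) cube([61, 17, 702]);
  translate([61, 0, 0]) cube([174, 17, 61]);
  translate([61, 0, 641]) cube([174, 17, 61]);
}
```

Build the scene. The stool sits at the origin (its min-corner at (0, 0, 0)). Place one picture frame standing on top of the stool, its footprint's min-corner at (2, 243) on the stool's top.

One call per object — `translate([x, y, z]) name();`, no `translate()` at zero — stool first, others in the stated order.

stool();
translate([2, 243, 400]) picture_frame();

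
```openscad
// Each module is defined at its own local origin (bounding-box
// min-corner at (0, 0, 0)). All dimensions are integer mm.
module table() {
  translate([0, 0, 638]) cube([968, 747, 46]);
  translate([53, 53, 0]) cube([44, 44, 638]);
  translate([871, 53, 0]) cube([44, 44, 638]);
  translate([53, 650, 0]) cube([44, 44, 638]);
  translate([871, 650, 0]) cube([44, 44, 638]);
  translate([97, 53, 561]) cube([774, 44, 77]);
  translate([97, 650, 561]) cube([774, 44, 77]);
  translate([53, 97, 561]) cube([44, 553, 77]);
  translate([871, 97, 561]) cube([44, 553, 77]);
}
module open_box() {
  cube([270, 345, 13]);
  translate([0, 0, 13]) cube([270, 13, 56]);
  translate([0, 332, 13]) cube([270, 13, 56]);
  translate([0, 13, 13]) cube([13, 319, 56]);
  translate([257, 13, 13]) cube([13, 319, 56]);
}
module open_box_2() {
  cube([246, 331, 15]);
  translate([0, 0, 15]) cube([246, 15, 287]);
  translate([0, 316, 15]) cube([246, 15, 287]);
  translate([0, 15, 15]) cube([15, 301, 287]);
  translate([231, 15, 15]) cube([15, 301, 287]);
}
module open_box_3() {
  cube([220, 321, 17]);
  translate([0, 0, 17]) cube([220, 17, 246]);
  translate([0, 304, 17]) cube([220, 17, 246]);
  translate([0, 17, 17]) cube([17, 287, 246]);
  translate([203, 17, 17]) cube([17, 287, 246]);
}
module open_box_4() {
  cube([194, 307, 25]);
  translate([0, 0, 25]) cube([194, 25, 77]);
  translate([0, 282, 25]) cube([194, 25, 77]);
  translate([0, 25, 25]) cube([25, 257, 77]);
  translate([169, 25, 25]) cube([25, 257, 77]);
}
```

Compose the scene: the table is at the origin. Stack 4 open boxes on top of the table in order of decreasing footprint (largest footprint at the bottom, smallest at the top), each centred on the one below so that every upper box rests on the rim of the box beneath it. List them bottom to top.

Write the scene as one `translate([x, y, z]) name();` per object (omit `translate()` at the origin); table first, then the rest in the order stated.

table();
translate([349, 201, 684]) open_box();
translate([361, 208, 753]) open_box_2();
translate([374, 213, 1055]) open_box_3();
translate([387, 220, 1318]) open_box_4();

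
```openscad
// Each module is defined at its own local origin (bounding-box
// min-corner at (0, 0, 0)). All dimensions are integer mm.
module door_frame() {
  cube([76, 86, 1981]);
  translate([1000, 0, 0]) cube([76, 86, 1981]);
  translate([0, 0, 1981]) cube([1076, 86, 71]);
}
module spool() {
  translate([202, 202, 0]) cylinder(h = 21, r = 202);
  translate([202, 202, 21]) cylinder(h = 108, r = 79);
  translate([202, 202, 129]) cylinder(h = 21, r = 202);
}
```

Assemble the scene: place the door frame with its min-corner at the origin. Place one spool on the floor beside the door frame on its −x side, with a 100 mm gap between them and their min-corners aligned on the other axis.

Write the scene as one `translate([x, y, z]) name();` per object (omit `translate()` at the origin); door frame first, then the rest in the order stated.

door_frame();
translate([-504, 0, 0]) spool();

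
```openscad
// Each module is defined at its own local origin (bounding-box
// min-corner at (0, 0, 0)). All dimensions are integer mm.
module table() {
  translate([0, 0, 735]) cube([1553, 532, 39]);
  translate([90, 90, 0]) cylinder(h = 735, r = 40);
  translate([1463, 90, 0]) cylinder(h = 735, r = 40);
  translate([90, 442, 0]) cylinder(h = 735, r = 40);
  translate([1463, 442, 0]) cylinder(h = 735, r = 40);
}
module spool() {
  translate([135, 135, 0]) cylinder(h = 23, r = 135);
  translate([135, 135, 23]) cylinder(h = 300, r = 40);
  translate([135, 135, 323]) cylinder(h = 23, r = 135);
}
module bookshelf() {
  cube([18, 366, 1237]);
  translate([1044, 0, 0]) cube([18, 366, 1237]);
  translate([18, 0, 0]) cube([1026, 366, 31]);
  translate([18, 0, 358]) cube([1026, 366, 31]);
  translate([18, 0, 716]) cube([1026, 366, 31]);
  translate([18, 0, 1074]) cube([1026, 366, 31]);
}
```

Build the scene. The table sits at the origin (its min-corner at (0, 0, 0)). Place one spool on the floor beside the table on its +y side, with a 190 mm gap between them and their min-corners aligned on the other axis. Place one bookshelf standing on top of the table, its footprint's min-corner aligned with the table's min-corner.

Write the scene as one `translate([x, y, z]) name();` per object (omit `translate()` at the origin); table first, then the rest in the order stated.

table();
translate([0, 722, 0]) spool();
translate([0, 0, 774]) bookshelf();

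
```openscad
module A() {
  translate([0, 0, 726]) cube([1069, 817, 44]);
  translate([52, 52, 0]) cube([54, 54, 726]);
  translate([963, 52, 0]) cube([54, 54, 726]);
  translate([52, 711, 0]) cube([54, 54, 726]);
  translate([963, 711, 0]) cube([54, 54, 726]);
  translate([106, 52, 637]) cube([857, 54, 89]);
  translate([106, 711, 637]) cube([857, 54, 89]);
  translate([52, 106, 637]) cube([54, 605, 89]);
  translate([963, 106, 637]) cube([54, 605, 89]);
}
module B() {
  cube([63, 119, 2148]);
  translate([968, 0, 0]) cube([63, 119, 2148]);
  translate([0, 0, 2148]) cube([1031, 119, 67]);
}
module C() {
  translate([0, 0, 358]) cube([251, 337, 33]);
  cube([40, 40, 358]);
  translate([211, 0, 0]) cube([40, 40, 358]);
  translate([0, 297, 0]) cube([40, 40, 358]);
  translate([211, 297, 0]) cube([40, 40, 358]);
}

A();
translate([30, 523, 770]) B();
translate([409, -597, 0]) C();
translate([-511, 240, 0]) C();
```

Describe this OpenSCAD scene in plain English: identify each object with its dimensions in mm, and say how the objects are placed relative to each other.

A is a table with a 1069×817 mm rectangular top, 44 mm thick, top surface at z = 770 mm, supported by four 54×54 mm square legs, each inset 52 mm from the nearest pair of top edges, running from the floor. Four apron rails, 54 mm thick and 89 mm tall, run between adjacent legs with their top edges flush with the underside of the top and their outer faces flush with the legs' outer faces.

B is a door frame. The clear opening is 905 mm wide and 2148 mm high. Two 63 mm wide jambs, 119 mm deep, stand either side of the opening from the floor to the top of the opening. A 67 mm thick head sits across the top of both jambs, spanning the full outside width of the frame.

C is a four-legged stool. The seat is a 251×337×33 mm slab whose top surface is at z = 391 mm; four square legs, each 40×40 mm in cross-section, run from the floor (z = 0) to the underside of the seat, each flush with a corner of the seat.

The door frame is on top of the table. Two stools sit around the table at the −y, −x sides.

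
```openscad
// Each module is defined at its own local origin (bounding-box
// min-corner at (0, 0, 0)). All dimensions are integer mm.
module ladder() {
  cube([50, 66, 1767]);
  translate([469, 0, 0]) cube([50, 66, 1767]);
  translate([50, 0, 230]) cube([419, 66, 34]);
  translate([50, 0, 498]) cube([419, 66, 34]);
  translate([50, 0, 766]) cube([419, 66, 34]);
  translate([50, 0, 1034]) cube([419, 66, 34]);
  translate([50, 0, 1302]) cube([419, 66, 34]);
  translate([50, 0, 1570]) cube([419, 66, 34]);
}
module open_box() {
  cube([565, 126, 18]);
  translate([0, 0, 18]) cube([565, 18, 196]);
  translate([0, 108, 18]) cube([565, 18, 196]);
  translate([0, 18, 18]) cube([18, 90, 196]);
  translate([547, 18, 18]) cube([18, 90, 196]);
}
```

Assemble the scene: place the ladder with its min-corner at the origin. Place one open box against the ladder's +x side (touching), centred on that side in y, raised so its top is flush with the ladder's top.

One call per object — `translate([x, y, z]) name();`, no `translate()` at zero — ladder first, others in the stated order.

ladder();
translate([519, -30, 1553]) open_box();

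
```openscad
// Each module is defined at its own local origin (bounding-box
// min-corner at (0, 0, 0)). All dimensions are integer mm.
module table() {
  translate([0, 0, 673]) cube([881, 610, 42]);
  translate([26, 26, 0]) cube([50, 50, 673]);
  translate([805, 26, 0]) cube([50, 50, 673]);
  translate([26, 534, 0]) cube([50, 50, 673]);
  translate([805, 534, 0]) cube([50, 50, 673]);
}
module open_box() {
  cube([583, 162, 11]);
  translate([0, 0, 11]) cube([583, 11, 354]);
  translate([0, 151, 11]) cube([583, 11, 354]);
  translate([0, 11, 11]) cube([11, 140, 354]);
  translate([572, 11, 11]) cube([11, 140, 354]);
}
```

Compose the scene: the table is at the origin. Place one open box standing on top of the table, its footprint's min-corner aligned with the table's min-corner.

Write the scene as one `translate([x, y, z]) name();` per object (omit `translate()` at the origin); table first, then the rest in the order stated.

table();
translate([0, 0, 715]) open_box();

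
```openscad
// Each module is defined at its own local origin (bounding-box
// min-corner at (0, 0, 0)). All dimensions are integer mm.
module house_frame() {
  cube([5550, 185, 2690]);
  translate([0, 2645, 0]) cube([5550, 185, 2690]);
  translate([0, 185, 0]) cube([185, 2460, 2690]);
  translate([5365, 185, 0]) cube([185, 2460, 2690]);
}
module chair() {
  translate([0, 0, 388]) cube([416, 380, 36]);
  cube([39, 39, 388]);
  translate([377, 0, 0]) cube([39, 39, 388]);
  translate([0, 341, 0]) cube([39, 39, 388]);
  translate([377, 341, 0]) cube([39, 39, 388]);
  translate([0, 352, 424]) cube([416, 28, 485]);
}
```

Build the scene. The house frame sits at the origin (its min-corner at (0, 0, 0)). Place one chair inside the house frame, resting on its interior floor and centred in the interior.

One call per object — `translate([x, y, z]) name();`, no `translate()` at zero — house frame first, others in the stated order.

house_frame();
translate([2567, 1225, 0]) chair();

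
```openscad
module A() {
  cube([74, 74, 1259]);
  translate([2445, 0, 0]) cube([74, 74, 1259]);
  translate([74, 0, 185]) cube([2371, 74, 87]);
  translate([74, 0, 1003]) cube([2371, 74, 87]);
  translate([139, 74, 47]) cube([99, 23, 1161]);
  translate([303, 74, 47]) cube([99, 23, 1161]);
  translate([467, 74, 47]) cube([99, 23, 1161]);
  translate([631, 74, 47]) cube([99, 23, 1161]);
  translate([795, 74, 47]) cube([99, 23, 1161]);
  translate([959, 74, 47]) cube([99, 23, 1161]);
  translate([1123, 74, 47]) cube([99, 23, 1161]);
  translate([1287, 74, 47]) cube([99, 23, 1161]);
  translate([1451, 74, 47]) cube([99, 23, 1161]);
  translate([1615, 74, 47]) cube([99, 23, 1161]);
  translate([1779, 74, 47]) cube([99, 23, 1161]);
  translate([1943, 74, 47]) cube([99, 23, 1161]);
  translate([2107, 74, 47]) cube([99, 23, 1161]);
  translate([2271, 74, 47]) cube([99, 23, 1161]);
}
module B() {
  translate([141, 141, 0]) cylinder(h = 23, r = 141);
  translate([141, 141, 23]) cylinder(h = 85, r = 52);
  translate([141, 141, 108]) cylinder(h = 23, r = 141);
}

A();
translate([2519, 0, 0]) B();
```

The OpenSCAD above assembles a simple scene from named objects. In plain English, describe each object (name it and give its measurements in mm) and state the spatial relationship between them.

A is a fence section. Two 74×74 mm posts, 1259 mm tall, stand on the floor with a clear span of 2371 mm between their inner faces. Two horizontal rails of 74×87 mm section span the gap between the posts with their undersides at z = 185 mm and z = 1003 mm, flush with the posts' −y face. 14 pickets, each 99 mm wide, 23 mm thick and 1161 mm tall, are fixed to the +y face of the rails with their bottoms at z = 47 mm, evenly spaced across the span with equal gaps (rounded down to the nearest mm) at the −x end and between each pair — any rounding remainder accumulates at the +x end.

B is a spool: two coaxial disc flanges of radius 141 mm and thickness 23 mm, joined by a core cylinder of radius 52 mm and height 85 mm. The lower flange rests on z = 0 and the three cylinders share a vertical axis.

The spool is against the fence section's +x side, with their −y faces flush.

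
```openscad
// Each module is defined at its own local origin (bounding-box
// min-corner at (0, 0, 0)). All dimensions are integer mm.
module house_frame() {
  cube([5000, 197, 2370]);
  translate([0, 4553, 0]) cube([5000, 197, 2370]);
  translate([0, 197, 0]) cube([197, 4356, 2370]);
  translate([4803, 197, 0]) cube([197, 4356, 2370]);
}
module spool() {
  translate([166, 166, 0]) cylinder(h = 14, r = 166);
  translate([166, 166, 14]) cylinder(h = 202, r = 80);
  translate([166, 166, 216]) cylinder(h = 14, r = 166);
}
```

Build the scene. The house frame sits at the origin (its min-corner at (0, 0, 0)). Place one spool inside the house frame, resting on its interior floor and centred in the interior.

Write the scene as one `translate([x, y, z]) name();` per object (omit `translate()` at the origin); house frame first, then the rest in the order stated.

house_frame();
translate([2334, 2209, 0]) spool();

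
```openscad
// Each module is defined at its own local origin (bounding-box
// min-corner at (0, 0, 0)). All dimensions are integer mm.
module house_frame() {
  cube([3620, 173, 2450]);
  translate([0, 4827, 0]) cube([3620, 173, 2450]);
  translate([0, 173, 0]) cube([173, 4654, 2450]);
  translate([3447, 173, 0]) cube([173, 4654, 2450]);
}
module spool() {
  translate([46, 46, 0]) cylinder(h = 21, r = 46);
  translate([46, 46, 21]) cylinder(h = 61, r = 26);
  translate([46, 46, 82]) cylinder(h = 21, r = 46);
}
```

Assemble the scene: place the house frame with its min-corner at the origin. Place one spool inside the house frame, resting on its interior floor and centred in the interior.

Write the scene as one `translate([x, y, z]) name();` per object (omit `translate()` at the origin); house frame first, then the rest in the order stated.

house_frame();
translate([1764, 2454, 0]) spool();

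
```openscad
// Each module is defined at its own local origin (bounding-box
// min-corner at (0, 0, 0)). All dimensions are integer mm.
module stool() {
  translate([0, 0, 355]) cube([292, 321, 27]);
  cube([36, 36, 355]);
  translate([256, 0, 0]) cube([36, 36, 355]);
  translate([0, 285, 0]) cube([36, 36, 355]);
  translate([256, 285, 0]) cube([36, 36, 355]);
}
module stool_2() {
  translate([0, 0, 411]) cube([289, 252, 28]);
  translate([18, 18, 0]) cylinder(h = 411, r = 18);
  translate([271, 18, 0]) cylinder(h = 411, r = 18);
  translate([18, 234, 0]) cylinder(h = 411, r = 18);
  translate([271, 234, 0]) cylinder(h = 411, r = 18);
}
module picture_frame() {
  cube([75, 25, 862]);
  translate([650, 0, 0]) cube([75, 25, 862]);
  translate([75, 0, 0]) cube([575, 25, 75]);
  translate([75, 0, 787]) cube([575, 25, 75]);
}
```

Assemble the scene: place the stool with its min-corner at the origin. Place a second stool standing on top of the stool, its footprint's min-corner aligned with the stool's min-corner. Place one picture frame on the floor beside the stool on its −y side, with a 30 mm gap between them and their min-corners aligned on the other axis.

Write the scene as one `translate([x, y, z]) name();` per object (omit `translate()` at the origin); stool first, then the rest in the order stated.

stool();
translate([0, 0, 382]) stool_2();
translate([0, -55, 0]) picture_frame();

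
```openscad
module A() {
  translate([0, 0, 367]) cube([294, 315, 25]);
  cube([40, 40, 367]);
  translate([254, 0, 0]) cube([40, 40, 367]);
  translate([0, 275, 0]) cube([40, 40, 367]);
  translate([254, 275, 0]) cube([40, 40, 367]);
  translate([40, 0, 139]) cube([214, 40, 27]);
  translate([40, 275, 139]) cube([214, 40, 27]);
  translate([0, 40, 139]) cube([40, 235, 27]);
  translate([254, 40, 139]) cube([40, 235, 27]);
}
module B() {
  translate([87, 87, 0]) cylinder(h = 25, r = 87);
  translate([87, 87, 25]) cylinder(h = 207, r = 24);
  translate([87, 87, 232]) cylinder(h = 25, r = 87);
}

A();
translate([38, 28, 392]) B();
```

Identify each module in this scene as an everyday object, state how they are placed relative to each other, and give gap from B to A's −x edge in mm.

The spool's min-x is at 38; the stool's min-x is 0; gap = 38 mm.

A is a stool. B is a spool. The spool is on top of the stool. The gap from the spool to the stool's −x edge is 38 mm.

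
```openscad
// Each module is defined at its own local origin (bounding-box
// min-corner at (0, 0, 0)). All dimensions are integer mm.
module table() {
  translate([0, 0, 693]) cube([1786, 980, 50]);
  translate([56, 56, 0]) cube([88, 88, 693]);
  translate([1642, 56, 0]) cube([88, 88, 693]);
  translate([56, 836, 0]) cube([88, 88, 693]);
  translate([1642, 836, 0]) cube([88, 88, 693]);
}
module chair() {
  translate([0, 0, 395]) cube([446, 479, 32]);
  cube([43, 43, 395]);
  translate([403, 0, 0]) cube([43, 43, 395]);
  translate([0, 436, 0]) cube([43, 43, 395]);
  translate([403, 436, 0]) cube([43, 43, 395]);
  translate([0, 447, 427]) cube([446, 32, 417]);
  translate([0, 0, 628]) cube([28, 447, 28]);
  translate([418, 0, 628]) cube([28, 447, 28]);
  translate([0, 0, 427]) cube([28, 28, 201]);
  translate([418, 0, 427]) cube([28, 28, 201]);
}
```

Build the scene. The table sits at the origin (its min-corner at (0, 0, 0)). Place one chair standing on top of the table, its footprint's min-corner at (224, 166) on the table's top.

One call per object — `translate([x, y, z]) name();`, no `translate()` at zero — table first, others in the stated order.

table();
translate([224, 166, 743]) chair();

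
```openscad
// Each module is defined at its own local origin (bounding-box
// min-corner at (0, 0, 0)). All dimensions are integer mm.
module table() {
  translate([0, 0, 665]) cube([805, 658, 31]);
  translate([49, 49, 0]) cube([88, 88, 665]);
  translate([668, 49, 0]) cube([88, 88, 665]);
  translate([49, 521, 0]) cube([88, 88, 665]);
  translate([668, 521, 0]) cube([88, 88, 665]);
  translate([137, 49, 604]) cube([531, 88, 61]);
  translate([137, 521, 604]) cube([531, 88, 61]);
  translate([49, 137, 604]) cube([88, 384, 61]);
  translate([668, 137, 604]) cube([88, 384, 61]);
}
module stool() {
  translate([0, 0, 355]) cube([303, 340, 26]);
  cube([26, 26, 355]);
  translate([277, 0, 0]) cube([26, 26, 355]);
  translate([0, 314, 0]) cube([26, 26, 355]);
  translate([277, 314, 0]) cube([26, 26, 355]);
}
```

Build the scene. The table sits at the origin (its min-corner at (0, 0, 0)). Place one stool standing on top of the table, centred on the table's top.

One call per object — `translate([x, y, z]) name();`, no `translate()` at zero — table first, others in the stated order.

table();
translate([251, 159, 696]) stool();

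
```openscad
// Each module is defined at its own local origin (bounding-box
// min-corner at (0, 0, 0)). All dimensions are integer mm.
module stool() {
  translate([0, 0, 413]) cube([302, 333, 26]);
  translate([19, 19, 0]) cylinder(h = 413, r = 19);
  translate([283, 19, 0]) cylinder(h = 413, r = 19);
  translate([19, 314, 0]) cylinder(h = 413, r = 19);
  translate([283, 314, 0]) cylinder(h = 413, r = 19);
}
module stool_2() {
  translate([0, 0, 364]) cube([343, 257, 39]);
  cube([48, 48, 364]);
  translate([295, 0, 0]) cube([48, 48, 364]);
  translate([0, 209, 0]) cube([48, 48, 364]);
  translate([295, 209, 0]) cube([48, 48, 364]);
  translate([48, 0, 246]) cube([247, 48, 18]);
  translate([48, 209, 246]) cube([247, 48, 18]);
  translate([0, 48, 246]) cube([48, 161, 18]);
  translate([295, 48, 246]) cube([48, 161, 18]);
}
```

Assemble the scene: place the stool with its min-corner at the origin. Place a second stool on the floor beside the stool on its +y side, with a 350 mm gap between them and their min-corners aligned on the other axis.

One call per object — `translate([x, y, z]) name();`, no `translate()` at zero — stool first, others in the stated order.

stool();
translate([0, 683, 0]) stool_2();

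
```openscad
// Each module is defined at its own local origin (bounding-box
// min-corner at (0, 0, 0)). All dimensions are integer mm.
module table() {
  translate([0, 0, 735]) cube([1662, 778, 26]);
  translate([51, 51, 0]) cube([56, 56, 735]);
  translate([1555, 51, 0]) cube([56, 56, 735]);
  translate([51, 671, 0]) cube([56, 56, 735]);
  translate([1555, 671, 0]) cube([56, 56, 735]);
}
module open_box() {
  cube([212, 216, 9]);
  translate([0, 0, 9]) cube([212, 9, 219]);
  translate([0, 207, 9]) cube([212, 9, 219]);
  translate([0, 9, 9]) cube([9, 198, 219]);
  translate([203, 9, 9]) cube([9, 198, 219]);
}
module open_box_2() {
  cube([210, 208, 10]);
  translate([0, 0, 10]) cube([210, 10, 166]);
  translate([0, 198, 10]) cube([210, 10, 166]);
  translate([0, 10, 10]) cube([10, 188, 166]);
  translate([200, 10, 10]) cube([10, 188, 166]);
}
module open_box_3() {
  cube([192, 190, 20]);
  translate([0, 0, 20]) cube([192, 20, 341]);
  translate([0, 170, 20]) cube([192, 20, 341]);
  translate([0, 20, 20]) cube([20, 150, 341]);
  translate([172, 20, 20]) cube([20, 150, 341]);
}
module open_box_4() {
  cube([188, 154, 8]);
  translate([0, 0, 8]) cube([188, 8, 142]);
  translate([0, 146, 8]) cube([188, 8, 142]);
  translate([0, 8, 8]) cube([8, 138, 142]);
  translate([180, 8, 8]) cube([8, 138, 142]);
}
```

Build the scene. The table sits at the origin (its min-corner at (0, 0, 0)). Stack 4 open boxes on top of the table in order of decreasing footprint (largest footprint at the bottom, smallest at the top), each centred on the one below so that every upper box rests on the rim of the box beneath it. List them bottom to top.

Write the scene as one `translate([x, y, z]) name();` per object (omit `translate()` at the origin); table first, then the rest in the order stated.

table();
translate([725, 281, 761]) open_box();
translate([726, 285, 989]) open_box_2();
translate([735, 294, 1165]) open_box_3();
translate([737, 312, 1526]) open_box_4();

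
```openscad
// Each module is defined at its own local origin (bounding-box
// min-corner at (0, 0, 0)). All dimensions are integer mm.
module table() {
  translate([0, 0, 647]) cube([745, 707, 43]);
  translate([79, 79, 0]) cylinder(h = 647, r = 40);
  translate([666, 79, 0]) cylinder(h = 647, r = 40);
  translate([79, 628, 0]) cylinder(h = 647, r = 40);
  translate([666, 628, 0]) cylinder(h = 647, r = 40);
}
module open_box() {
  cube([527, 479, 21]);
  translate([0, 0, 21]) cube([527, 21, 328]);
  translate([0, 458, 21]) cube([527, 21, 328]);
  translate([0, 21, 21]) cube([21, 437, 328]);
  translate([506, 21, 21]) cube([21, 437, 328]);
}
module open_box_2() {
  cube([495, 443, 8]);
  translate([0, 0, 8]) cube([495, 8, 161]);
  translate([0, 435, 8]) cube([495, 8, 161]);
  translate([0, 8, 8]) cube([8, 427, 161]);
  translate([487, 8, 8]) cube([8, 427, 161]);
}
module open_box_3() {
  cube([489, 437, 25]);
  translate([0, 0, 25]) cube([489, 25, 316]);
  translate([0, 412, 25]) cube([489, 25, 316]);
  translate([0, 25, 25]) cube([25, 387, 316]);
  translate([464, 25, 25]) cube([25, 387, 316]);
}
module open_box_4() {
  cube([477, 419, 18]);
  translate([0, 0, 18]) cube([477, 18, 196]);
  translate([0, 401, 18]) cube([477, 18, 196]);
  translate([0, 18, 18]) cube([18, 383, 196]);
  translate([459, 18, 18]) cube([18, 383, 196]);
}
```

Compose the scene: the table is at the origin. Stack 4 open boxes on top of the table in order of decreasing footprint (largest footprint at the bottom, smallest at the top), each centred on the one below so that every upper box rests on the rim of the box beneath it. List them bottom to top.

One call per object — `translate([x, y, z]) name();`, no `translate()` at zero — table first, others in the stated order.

table();
translate([109, 114, 690]) open_box();
translate([125, 132, 1039]) open_box_2();
translate([128, 135, 1208]) open_box_3();
translate([134, 144, 1549]) open_box_4();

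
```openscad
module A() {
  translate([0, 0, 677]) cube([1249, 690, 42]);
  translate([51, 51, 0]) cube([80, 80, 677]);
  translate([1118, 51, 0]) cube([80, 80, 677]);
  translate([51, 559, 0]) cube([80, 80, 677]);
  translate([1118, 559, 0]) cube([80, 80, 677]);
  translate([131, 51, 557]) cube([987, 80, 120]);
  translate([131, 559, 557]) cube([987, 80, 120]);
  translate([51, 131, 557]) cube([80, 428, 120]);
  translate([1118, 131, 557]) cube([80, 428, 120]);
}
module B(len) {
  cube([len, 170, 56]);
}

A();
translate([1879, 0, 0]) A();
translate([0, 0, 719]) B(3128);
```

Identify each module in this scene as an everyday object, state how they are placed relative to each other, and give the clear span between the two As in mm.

Second table starts at x = 1879; first ends at x = 1249; clear span = 1879 − 1249 = 630 mm.

A is a table. B is a beam. A beam spans the tops of two tables. The clear span between the two tables is 630 mm.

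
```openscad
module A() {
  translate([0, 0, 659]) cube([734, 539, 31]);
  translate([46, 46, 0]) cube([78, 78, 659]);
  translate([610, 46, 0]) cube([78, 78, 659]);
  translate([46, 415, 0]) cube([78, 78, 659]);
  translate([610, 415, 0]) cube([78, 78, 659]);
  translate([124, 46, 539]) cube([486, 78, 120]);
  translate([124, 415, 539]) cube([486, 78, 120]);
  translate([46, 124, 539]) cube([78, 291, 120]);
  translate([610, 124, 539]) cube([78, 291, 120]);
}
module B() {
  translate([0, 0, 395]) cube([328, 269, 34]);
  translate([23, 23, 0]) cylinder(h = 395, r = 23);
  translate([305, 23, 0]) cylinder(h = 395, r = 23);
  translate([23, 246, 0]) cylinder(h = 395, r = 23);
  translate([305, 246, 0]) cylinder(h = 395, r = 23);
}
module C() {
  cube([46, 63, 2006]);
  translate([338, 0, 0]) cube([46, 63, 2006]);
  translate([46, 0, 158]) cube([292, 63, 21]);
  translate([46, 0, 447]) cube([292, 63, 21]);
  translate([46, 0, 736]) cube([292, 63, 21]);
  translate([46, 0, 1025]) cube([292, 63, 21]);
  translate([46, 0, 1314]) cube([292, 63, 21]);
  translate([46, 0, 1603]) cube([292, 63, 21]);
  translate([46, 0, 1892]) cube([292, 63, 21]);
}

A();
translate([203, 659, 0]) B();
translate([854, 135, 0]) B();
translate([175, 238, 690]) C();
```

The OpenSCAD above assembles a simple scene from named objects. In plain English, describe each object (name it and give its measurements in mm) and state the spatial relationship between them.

A is a rectangular dining table. The top is 734×539×31 mm with its upper surface at z = 690 mm. It stands on four 78×78 mm square legs, each inset 46 mm from the nearest pair of top edges, running from the floor to the underside of the top. Four apron rails, 78 mm thick and 120 mm tall, run between adjacent legs with their top edges flush with the underside of the top and their outer faces flush with the legs' outer faces.

B is a four-legged stool. The seat is a 328×269×34 mm slab whose top surface is at z = 429 mm; four round legs, each 46 mm in diameter, run from the floor (z = 0) to the underside of the seat, each leg's axis is inset half a diameter from the nearest pair of seat edges (so the leg's bounding box is flush with the corner).

C is a straight ladder. Two 46×63 mm vertical rails, 2006 mm tall, stand 384 mm apart (outside-to-outside) with their front faces coplanar on the −y side. 7 rungs, each 63 mm deep and 21 mm tall, span between the inner faces of the rails, front faces flush with the rails. The lowest rung's underside is at z = 158 mm and rungs are spaced 289 mm apart (underside to underside).

Two stools sit around the table at the +y, +x sides. The ladder is on top of the table, centred.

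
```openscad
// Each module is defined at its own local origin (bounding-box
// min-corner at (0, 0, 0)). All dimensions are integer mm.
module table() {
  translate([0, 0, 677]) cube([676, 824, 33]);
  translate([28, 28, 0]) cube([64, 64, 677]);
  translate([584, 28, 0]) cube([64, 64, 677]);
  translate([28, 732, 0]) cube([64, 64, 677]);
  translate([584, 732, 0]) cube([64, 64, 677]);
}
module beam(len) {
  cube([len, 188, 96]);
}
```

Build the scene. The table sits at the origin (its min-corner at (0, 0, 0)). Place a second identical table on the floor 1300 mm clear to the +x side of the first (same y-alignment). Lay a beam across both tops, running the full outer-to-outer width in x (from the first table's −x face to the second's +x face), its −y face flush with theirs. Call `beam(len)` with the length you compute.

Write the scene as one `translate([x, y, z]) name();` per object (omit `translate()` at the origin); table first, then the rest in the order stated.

table();
translate([1976, 0, 0]) table();
translate([0, 0, 710]) beam(2652);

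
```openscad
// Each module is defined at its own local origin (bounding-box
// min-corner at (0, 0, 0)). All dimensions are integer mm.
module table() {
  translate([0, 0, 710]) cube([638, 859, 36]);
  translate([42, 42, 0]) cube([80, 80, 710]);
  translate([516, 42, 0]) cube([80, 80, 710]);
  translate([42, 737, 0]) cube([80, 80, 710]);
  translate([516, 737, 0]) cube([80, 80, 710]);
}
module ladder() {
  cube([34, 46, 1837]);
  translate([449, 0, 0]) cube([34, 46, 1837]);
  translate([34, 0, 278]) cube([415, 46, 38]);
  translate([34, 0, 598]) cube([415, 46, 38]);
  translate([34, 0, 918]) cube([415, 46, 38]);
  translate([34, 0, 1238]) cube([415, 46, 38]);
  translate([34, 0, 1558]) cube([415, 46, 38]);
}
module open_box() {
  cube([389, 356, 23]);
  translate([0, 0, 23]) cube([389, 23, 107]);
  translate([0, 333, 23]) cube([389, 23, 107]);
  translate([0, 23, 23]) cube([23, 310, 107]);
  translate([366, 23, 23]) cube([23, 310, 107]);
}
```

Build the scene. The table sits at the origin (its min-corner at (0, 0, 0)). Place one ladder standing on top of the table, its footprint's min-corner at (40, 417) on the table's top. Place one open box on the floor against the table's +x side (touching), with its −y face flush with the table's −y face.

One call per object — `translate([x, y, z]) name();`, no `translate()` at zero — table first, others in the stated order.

table();
translate([40, 417, 746]) ladder();
translate([638, 0, 0]) open_box();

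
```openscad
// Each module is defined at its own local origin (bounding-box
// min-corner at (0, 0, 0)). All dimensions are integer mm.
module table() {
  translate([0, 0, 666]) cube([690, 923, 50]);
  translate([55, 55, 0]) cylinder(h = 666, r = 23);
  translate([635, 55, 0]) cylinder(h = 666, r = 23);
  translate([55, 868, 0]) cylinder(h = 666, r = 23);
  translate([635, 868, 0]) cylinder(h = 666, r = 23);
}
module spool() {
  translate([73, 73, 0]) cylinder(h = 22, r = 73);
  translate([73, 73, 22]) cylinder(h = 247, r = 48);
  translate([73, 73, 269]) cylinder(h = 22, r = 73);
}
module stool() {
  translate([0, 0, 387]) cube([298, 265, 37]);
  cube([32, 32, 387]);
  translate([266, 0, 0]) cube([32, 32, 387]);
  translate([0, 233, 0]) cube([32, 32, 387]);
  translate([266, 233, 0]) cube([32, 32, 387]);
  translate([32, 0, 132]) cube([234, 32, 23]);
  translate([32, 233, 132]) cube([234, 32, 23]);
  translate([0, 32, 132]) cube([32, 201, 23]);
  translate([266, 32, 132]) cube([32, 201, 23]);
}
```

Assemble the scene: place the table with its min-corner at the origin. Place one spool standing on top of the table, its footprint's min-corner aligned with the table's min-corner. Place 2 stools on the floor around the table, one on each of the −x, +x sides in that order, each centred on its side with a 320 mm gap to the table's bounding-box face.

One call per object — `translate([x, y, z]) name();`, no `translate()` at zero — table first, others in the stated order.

table();
translate([0, 0, 716]) spool();
translate([-618, 329, 0]) stool();
translate([1010, 329, 0]) stool();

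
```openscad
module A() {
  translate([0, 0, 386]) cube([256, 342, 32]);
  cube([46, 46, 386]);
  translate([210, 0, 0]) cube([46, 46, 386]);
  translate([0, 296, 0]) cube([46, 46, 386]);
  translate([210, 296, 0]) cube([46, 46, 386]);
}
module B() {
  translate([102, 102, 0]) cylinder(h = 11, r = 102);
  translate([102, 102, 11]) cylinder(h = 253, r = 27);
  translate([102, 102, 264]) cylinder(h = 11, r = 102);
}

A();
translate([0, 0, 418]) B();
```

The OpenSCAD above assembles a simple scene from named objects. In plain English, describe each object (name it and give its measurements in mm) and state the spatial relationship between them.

A is a simple wooden stool: a rectangular seat 256 mm (x) by 342 mm (y), 32 mm thick, top face at z = 418 mm, on four square legs, each 46×46 mm in cross-section. The legs rest on z = 0, each flush with a corner of the seat.

B is a spool: two coaxial disc flanges of radius 102 mm and thickness 11 mm, joined by a core cylinder of radius 27 mm and height 253 mm. The lower flange rests on z = 0 and the three cylinders share a vertical axis.

The spool is on top of the stool.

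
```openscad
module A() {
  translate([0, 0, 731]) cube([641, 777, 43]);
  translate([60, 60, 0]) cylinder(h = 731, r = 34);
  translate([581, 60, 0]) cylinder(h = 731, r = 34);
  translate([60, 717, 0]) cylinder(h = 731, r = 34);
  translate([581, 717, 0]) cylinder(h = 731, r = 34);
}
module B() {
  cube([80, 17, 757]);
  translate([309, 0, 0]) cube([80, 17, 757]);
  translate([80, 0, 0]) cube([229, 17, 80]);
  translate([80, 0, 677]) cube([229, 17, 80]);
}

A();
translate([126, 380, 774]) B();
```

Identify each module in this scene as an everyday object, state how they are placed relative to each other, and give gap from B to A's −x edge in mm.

A is a table. B is a picture frame. The picture frame is on top of the table, centred. The gap from the picture frame to the table's −x edge is 126 mm.

The picture frame's min-x is at 126; the table's min-x is 0; gap = 126 mm.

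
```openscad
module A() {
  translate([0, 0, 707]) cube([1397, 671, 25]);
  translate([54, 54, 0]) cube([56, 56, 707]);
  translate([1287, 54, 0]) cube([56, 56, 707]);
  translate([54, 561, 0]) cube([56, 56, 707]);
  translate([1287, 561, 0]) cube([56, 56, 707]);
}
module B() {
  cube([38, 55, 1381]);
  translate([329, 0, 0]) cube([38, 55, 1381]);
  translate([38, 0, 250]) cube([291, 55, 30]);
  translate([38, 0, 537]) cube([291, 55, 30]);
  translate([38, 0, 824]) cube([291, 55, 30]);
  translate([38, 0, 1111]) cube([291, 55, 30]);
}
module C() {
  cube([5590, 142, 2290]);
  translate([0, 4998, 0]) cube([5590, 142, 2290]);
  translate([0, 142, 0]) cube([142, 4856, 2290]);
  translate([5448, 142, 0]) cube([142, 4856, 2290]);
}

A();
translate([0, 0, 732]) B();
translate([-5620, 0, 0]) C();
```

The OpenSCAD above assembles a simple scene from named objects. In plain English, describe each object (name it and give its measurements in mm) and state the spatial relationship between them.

A is a rectangular dining table. The top is 1397×671×25 mm with its upper surface at z = 732 mm. It stands on four 56×56 mm square legs, each inset 54 mm from the nearest pair of top edges, running from the floor to the underside of the top.

B is a wooden ladder with two side rails of 38×55 mm section and 1381 mm height, set 367 mm apart overall. Between them run 4 rectangular rungs (55 mm deep, 30 mm thick), front faces flush with the rails' −y face. The bottom of the first rung is 250 mm above the floor and each subsequent rung is 287 mm higher than the one below.

C is a box-shaped house frame (walls only): outside footprint 5590×5140 mm, wall height 2290 mm, wall thickness 142 mm. The two y-facing walls run the full x-width; the two x-facing walls fit between the inner faces of the y-facing walls.

The ladder is on top of the table. The house frame is on the floor beside the table on its −x side.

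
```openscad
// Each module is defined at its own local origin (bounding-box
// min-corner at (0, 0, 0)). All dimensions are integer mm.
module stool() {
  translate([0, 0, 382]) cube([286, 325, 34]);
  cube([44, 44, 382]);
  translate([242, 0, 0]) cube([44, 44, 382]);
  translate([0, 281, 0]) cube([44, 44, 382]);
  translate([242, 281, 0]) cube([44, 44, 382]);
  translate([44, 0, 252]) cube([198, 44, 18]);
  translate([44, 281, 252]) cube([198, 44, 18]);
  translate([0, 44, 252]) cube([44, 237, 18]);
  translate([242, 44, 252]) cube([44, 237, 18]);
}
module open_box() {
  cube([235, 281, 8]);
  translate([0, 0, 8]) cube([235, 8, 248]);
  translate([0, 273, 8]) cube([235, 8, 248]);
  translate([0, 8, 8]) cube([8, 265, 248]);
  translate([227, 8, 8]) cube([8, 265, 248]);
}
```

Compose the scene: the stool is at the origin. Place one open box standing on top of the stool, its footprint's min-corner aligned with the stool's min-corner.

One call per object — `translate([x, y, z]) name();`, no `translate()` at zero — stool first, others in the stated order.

stool();
translate([0, 0, 416]) open_box();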